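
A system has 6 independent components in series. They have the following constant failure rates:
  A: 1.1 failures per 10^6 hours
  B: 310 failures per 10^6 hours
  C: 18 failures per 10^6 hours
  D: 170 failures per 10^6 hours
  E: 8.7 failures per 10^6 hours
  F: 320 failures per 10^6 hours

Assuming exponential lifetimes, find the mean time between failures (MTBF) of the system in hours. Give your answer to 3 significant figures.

Series of exponential components: λ_sys = Σ λ_i
λ_sys = 0.0000011 + 0.00031 + 0.000018 + 0.00017 + 0.0000087 + 0.00032 = 8.2780e-04 /h
MTBF = 1 / λ_sys = 1210 h

1210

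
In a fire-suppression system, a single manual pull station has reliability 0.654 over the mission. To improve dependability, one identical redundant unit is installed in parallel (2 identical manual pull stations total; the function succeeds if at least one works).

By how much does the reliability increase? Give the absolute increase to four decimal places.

0.2263

R_before = 0.654
R_after = 1 − (1 − 0.654)^2 = 0.8803
ΔR = 0.8803 − 0.654 = 0.2263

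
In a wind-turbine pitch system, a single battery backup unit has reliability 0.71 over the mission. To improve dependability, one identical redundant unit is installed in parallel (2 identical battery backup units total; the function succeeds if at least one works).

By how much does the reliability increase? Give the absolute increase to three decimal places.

R_before = 0.71
R_after = 1 − (1 − 0.71)^2 = 0.916
ΔR = 0.916 − 0.71 = 0.206

0.206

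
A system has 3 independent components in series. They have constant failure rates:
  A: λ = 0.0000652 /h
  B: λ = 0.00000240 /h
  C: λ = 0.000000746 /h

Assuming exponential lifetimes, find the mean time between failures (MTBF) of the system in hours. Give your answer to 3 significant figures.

Series of exponential components: λ_sys = Σ λ_i
λ_sys = 0.0000652 + 0.00000240 + 0.000000746 = 6.8346e-05 /h
MTBF = 1 / λ_sys = 14600 h

14600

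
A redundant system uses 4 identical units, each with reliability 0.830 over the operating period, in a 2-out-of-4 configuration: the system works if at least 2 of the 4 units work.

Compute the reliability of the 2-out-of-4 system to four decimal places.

R = Σ_{i=2}^{4} C(4,i) p^i (1−p)^{4−i} with p = 0.830
C(4,2)·0.830^2·0.170^2 = 0.119455
C(4,3)·0.830^3·0.170^1 = 0.388815
C(4,4)·0.830^4·0.170^0 = 0.474583
Sum = 0.9829

0.9829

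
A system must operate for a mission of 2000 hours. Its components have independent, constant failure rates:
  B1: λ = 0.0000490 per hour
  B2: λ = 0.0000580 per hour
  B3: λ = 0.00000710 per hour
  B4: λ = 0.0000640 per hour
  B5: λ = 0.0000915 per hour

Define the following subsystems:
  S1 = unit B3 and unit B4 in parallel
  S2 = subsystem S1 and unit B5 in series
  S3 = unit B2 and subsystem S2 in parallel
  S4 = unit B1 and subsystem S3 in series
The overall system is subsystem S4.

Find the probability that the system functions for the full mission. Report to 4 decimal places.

R(B1) = exp(−0.0000490 × 2000) = 0.906649
R(B2) = exp(−0.0000580 × 2000) = 0.890475
R(B3) = exp(−0.00000710 × 2000) = 0.985900
R(B4) = exp(−0.0000640 × 2000) = 0.879853
R(B5) = exp(−0.0000915 × 2000) = 0.832768
Parallel (B3 and B4): 1 − (1 − 0.985900)(1 − 0.879853) = 0.998306
Series ([0.998306] and B5): 0.998306 × 0.832768 = 0.831357
Parallel (B2 and [0.831357]): 1 − (1 − 0.890475)(1 − 0.831357) = 0.981529
Series (B1 and [0.981529]): 0.906649 × 0.981529 = 0.8899

0.8899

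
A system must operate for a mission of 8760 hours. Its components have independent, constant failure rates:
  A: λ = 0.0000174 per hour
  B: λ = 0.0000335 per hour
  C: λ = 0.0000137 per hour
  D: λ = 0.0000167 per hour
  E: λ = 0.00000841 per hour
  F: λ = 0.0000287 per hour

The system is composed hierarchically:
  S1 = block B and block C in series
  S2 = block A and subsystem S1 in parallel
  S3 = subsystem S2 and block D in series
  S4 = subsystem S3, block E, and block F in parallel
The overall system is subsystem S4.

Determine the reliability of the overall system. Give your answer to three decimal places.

0.997

R(A) = exp(−0.0000174 × 8760) = 0.85862
R(B) = exp(−0.0000335 × 8760) = 0.74568
R(C) = exp(−0.0000137 × 8760) = 0.88691
R(D) = exp(−0.0000167 × 8760) = 0.86391
R(E) = exp(−0.00000841 × 8760) = 0.92898
R(F) = exp(−0.0000287 × 8760) = 0.77770
Series (B and C): 0.74568 × 0.88691 = 0.66135
Parallel (A and [0.66135]): 1 − (1 − 0.85862)(1 − 0.66135) = 0.95212
Series ([0.95212] and D): 0.95212 × 0.86391 = 0.82255
Parallel ([0.82255], E, and F): 1 − (1 − 0.82255)(1 − 0.92898)(1 − 0.77770) = 0.997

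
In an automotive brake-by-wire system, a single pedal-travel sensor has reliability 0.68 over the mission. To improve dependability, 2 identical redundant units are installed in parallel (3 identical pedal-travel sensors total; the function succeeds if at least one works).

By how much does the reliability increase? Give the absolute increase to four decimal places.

0.2872

R_before = 0.68
R_after = 1 − (1 − 0.68)^3 = 0.9672
ΔR = 0.9672 − 0.68 = 0.2872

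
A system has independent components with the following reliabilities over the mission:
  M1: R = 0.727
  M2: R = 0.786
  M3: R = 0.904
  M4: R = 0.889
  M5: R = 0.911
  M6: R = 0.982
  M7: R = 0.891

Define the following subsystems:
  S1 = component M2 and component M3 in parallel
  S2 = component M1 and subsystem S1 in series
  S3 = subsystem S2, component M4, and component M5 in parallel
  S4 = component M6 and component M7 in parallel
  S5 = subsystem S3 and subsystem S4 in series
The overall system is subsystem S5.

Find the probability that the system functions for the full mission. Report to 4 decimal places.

Parallel (M2 and M3): 1 − (1 − 0.786000)(1 − 0.904000) = 0.979456
Series (M1 and [0.979456]): 0.727000 × 0.979456 = 0.712065
Parallel ([0.712065], M4, and M5): 1 − (1 − 0.712065)(1 − 0.889000)(1 − 0.911000) = 0.997155
Parallel (M6 and M7): 1 − (1 − 0.982000)(1 − 0.891000) = 0.998038
Series ([0.997155] and [0.998038]): 0.997155 × 0.998038 = 0.9952

0.9952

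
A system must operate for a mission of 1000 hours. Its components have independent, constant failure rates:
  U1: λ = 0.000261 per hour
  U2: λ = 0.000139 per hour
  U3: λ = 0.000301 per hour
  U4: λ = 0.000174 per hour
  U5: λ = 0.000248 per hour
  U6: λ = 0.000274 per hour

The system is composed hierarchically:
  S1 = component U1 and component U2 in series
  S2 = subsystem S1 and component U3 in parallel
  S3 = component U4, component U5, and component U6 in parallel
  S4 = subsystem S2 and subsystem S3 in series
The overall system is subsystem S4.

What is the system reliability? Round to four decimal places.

0.9066

R(U1) = exp(−0.000261 × 1000) = 0.770281
R(U2) = exp(−0.000139 × 1000) = 0.870228
R(U3) = exp(−0.000301 × 1000) = 0.740078
R(U4) = exp(−0.000174 × 1000) = 0.840297
R(U5) = exp(−0.000248 × 1000) = 0.780360
R(U6) = exp(−0.000274 × 1000) = 0.760332
Series (U1 and U2): 0.770281 × 0.870228 = 0.670320
Parallel ([0.670320] and U3): 1 − (1 − 0.670320)(1 − 0.740078) = 0.914309
Parallel (U4, U5, and U6): 1 − (1 − 0.840297)(1 − 0.780360)(1 − 0.760332) = 0.991593
Series ([0.914309] and [0.991593]): 0.914309 × 0.991593 = 0.9066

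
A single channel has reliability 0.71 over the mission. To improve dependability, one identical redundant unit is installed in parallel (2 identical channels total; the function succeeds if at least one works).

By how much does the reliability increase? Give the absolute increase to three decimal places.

R_before = 0.71
R_after = 1 − (1 − 0.71)^2 = 0.916
ΔR = 0.916 − 0.71 = 0.206

0.206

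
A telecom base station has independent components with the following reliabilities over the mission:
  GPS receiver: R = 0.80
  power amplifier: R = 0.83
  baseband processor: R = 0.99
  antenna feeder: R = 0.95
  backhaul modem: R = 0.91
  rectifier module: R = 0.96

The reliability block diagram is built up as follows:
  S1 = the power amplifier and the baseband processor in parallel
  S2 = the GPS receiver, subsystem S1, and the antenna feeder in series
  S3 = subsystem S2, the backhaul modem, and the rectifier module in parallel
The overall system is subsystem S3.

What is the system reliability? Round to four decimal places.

0.9991

Parallel (power amplifier and baseband processor): 1 − (1 − 0.830000)(1 − 0.990000) = 0.998300
Series (GPS receiver, [0.998300], and antenna feeder): 0.800000 × 0.998300 × 0.950000 = 0.758708
Parallel ([0.758708], backhaul modem, and rectifier module): 1 − (1 − 0.758708)(1 − 0.910000)(1 − 0.960000) = 0.9991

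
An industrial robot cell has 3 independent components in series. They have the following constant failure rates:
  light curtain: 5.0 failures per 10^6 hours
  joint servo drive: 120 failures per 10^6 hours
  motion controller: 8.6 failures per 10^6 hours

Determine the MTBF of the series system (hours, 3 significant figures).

7490

Series of exponential components: λ_sys = Σ λ_i
λ_sys = 0.0000050 + 0.00012 + 0.0000086 = 1.3360e-04 /h
MTBF = 1 / λ_sys = 7490 h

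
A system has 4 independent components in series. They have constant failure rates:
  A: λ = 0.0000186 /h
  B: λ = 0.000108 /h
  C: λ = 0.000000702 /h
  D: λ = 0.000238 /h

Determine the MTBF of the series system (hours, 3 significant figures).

Series of exponential components: λ_sys = Σ λ_i
λ_sys = 0.0000186 + 0.000108 + 0.000000702 + 0.000238 = 3.6530e-04 /h
MTBF = 1 / λ_sys = 2740 h

2740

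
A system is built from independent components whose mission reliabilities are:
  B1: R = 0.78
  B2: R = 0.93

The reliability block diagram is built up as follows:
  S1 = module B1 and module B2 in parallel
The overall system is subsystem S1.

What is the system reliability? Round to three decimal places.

Parallel (B1 and B2): 1 − (1 − 0.78000)(1 − 0.93000) = 0.985

0.985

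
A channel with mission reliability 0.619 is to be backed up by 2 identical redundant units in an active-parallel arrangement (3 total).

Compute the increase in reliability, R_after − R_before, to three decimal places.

0.326

R_before = 0.619
R_after = 1 − (1 − 0.619)^3 = 0.945
ΔR = 0.945 − 0.619 = 0.326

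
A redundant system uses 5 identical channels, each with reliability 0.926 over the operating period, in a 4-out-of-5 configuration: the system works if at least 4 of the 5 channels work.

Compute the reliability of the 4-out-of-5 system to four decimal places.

0.9529

R = Σ_{i=4}^{5} C(5,i) p^i (1−p)^{5−i} with p = 0.926
C(5,4)·0.926^4·0.074^1 = 0.272048
C(5,5)·0.926^5·0.074^0 = 0.680855
Sum = 0.9529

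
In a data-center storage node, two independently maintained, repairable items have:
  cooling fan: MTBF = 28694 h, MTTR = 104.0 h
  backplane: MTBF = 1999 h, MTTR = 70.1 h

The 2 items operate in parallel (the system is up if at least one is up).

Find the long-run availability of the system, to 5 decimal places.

A(cooling fan) = MTBF/(MTBF+MTTR) = 28694/(28694+104.0) = 0.996389
A(backplane) = MTBF/(MTBF+MTTR) = 1999/(1999+70.1) = 0.966121
Parallel availability: 1 − (1 − 0.996389)(1 − 0.966121) = 0.99988

0.99988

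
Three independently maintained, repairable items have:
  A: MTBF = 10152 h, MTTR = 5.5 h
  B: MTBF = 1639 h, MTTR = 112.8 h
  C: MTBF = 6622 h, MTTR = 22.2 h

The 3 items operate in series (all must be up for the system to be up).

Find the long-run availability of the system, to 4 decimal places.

A(A) = MTBF/(MTBF+MTTR) = 10152/(10152+5.5) = 0.999459
A(B) = MTBF/(MTBF+MTTR) = 1639/(1639+112.8) = 0.935609
A(C) = MTBF/(MTBF+MTTR) = 6622/(6622+22.2) = 0.996659
Series availability: 0.999459 × 0.935609 × 0.996659 = 0.9320

0.9320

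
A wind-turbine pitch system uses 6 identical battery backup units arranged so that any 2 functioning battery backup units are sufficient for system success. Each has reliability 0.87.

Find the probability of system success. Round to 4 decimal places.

R = Σ_{i=2}^{6} C(6,i) p^i (1−p)^{6−i} with p = 0.87
C(6,2)·0.87^2·0.13^4 = 0.003243
C(6,3)·0.87^3·0.13^3 = 0.028935
C(6,4)·0.87^4·0.13^2 = 0.145230
C(6,5)·0.87^5·0.13^1 = 0.388768
C(6,6)·0.87^6·0.13^0 = 0.433626
Sum = 0.9998

0.9998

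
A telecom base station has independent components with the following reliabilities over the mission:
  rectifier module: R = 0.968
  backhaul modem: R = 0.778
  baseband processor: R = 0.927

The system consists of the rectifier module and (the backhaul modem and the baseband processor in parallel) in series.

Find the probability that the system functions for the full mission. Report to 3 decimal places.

0.952

Parallel (backhaul modem and baseband processor): 1 − (1 − 0.77800)(1 − 0.92700) = 0.98379
Series (rectifier module and [0.98379]): 0.96800 × 0.98379 = 0.952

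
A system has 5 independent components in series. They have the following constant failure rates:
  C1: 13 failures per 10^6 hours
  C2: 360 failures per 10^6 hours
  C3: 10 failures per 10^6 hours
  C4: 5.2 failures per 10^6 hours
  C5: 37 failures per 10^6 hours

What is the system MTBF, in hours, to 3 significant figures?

Series of exponential components: λ_sys = Σ λ_i
λ_sys = 0.000013 + 0.00036 + 0.000010 + 0.0000052 + 0.000037 = 4.2520e-04 /h
MTBF = 1 / λ_sys = 2350 h

2350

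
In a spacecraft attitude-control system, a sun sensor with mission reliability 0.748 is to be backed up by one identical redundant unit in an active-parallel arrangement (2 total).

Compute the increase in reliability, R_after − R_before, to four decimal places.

0.1885

R_before = 0.748
R_after = 1 − (1 − 0.748)^2 = 0.9365
ΔR = 0.9365 − 0.748 = 0.1885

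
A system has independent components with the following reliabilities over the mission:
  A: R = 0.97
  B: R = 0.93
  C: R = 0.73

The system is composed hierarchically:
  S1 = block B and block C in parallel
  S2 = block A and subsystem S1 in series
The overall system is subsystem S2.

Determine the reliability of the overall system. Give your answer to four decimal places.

Parallel (B and C): 1 − (1 − 0.930000)(1 − 0.730000) = 0.981100
Series (A and [0.981100]): 0.970000 × 0.981100 = 0.9517

0.9517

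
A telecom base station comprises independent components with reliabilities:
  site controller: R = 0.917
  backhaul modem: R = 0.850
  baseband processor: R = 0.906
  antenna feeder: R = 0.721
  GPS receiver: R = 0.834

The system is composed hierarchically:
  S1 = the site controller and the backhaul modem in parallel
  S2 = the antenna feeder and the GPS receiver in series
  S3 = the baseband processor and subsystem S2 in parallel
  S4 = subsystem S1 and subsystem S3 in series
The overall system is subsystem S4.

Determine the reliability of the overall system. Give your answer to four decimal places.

Parallel (site controller and backhaul modem): 1 − (1 − 0.917000)(1 − 0.850000) = 0.987550
Series (antenna feeder and GPS receiver): 0.721000 × 0.834000 = 0.601314
Parallel (baseband processor and [0.601314]): 1 − (1 − 0.906000)(1 − 0.601314) = 0.962524
Series ([0.987550] and [0.962524]): 0.987550 × 0.962524 = 0.9505

0.9505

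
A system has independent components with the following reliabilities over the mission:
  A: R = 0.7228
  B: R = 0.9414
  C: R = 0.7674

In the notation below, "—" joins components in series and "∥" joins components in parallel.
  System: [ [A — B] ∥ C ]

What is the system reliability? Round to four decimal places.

0.9257

Series (A and B): 0.722800 × 0.941400 = 0.680444
Parallel ([0.680444] and C): 1 − (1 − 0.680444)(1 − 0.767400) = 0.9257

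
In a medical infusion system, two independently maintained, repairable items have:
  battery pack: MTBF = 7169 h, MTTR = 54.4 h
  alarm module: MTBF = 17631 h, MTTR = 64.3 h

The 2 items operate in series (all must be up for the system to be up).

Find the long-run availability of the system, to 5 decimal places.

A(battery pack) = MTBF/(MTBF+MTTR) = 7169/(7169+54.4) = 0.992469
A(alarm module) = MTBF/(MTBF+MTTR) = 17631/(17631+64.3) = 0.996366
Series availability: 0.992469 × 0.996366 = 0.98886

0.98886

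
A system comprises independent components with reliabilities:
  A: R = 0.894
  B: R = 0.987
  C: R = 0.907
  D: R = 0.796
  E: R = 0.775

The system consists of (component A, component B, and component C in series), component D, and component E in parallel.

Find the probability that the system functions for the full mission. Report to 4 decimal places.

Series (A, B, and C): 0.894000 × 0.987000 × 0.907000 = 0.800317
Parallel ([0.800317], D, and E): 1 − (1 − 0.800317)(1 − 0.796000)(1 − 0.775000) = 0.9908

0.9908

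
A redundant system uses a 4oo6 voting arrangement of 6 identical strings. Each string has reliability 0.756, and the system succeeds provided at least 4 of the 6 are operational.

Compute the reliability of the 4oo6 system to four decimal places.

0.8399

R = Σ_{i=4}^{6} C(6,i) p^i (1−p)^{6−i} with p = 0.756
C(6,4)·0.756^4·0.244^2 = 0.291715
C(6,5)·0.756^5·0.244^1 = 0.361535
C(6,6)·0.756^6·0.244^0 = 0.186694
Sum = 0.8399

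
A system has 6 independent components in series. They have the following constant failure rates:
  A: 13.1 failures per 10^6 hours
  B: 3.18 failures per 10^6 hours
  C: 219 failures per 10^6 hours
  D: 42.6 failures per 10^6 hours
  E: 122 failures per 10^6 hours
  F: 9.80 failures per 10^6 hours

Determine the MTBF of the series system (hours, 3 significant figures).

Series of exponential components: λ_sys = Σ λ_i
λ_sys = 0.0000131 + 0.00000318 + 0.000219 + 0.0000426 + 0.000122 + 0.00000980 = 4.0968e-04 /h
MTBF = 1 / λ_sys = 2440 h

2440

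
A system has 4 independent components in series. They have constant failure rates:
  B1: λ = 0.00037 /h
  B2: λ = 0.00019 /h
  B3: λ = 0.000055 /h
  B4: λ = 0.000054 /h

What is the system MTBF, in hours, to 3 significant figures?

Series of exponential components: λ_sys = Σ λ_i
λ_sys = 0.00037 + 0.00019 + 0.000055 + 0.000054 = 6.6900e-04 /h
MTBF = 1 / λ_sys = 1490 h

1490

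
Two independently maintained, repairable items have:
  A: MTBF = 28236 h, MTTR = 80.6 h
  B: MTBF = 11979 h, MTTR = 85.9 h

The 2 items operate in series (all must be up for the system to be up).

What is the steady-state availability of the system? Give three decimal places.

A(A) = MTBF/(MTBF+MTTR) = 28236/(28236+80.6) = 0.997154
A(B) = MTBF/(MTBF+MTTR) = 11979/(11979+85.9) = 0.992880
Series availability: 0.997154 × 0.992880 = 0.990

0.990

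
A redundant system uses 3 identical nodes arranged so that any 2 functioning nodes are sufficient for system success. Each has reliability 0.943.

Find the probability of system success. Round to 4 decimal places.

R = Σ_{i=2}^{3} C(3,i) p^i (1−p)^{3−i} with p = 0.943
C(3,2)·0.943^2·0.057^1 = 0.152062
C(3,3)·0.943^3·0.057^0 = 0.838562
Sum = 0.9906

0.9906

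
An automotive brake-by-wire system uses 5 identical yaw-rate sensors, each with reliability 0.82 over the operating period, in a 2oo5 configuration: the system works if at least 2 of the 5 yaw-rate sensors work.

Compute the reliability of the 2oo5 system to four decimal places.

R = Σ_{i=2}^{5} C(5,i) p^i (1−p)^{5−i} with p = 0.82
C(5,2)·0.82^2·0.18^3 = 0.039214
C(5,3)·0.82^3·0.18^2 = 0.178643
C(5,4)·0.82^4·0.18^1 = 0.406910
C(5,5)·0.82^5·0.18^0 = 0.370740
Sum = 0.9955

0.9955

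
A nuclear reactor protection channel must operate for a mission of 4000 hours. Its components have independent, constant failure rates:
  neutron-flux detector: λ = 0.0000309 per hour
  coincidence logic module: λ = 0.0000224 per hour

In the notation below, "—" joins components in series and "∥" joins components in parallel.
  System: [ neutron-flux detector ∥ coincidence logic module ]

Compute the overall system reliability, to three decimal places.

0.990

R(neutron-flux detector) = exp(−0.0000309 × 4000) = 0.88373
R(coincidence logic module) = exp(−0.0000224 × 4000) = 0.91430
Parallel (neutron-flux detector and coincidence logic module): 1 − (1 − 0.88373)(1 − 0.91430) = 0.990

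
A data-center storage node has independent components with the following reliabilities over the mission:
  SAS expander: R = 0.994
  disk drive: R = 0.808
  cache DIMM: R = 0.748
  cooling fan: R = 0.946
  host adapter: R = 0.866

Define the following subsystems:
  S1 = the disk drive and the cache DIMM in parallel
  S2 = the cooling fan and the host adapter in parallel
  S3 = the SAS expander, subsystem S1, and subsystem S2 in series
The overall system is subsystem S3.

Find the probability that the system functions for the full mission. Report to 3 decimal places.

Parallel (disk drive and cache DIMM): 1 − (1 − 0.80800)(1 − 0.74800) = 0.95162
Parallel (cooling fan and host adapter): 1 − (1 − 0.94600)(1 − 0.86600) = 0.99276
Series (SAS expander, [0.95162], and [0.99276]): 0.99400 × 0.95162 × 0.99276 = 0.939

0.939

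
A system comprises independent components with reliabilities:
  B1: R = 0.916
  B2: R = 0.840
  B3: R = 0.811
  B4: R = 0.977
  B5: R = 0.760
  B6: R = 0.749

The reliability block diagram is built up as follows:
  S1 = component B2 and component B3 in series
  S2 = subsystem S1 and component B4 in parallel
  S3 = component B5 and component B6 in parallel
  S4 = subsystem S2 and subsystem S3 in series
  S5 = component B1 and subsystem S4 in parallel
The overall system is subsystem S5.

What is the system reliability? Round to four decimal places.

Series (B2 and B3): 0.840000 × 0.811000 = 0.681240
Parallel ([0.681240] and B4): 1 − (1 − 0.681240)(1 − 0.977000) = 0.992669
Parallel (B5 and B6): 1 − (1 − 0.760000)(1 − 0.749000) = 0.939760
Series ([0.992669] and [0.939760]): 0.992669 × 0.939760 = 0.932871
Parallel (B1 and [0.932871]): 1 − (1 − 0.916000)(1 − 0.932871) = 0.9944

0.9944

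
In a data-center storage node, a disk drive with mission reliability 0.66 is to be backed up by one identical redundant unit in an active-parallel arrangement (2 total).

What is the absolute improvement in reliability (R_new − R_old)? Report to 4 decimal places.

0.2244

R_before = 0.66
R_after = 1 − (1 − 0.66)^2 = 0.8844
ΔR = 0.8844 − 0.66 = 0.2244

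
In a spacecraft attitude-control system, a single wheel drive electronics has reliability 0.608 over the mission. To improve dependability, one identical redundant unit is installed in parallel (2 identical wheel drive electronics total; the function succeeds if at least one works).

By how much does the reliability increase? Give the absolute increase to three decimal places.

R_before = 0.608
R_after = 1 − (1 − 0.608)^2 = 0.846
ΔR = 0.846 − 0.608 = 0.238

0.238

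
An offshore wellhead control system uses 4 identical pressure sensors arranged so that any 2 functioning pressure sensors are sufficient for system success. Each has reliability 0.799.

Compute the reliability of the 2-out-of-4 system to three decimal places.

0.972

R = Σ_{i=2}^{4} C(4,i) p^i (1−p)^{4−i} with p = 0.799
C(4,2)·0.799^2·0.201^2 = 0.15475
C(4,3)·0.799^3·0.201^1 = 0.41011
C(4,4)·0.799^4·0.201^0 = 0.40756
Sum = 0.972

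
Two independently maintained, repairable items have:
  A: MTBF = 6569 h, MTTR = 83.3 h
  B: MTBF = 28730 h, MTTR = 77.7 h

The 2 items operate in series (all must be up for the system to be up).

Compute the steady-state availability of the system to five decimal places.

A(A) = MTBF/(MTBF+MTTR) = 6569/(6569+83.3) = 0.987478
A(B) = MTBF/(MTBF+MTTR) = 28730/(28730+77.7) = 0.997303
Series availability: 0.987478 × 0.997303 = 0.98481

0.98481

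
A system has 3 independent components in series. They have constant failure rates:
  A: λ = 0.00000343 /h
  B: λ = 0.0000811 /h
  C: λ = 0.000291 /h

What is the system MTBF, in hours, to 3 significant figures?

2660

Series of exponential components: λ_sys = Σ λ_i
λ_sys = 0.00000343 + 0.0000811 + 0.000291 = 3.7553e-04 /h
MTBF = 1 / λ_sys = 2660 h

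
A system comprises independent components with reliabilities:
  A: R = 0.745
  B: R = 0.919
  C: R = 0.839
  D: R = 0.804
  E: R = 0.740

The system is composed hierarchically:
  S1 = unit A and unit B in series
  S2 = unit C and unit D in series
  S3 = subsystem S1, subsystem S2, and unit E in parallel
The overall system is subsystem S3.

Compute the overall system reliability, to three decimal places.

0.973

Series (A and B): 0.74500 × 0.91900 = 0.68466
Series (C and D): 0.83900 × 0.80400 = 0.67456
Parallel ([0.68466], [0.67456], and E): 1 − (1 − 0.68466)(1 − 0.67456)(1 − 0.74000) = 0.973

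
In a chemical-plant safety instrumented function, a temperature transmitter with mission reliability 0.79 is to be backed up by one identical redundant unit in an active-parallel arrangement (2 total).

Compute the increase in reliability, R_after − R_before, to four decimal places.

R_before = 0.79
R_after = 1 − (1 − 0.79)^2 = 0.9559
ΔR = 0.9559 − 0.79 = 0.1659

0.1659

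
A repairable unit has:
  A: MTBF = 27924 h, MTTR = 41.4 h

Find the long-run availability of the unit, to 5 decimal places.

A(A) = MTBF/(MTBF+MTTR) = 27924/(27924+41.4) = 0.99852

0.99852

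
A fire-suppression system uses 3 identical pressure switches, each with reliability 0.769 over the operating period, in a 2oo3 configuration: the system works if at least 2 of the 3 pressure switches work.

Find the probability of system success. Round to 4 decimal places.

R = Σ_{i=2}^{3} C(3,i) p^i (1−p)^{3−i} with p = 0.769
C(3,2)·0.769^2·0.231^1 = 0.409813
C(3,3)·0.769^3·0.231^0 = 0.454757
Sum = 0.8646

0.8646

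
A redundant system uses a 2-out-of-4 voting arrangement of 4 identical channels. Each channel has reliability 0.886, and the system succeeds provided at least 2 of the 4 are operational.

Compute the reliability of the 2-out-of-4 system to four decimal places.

0.9946

R = Σ_{i=2}^{4} C(4,i) p^i (1−p)^{4−i} with p = 0.886
C(4,2)·0.886^2·0.114^2 = 0.061211
C(4,3)·0.886^3·0.114^1 = 0.317151
C(4,4)·0.886^4·0.114^0 = 0.616219
Sum = 0.9946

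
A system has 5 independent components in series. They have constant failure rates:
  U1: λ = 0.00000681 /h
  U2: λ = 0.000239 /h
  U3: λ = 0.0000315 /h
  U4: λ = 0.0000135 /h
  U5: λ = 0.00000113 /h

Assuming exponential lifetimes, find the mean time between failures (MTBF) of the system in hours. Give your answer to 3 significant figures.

Series of exponential components: λ_sys = Σ λ_i
λ_sys = 0.00000681 + 0.000239 + 0.0000315 + 0.0000135 + 0.00000113 = 2.9194e-04 /h
MTBF = 1 / λ_sys = 3430 h

3430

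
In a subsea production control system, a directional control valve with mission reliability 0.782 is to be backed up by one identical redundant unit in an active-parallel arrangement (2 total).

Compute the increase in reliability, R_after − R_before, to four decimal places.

0.1705

R_before = 0.782
R_after = 1 − (1 − 0.782)^2 = 0.9525
ΔR = 0.9525 − 0.782 = 0.1705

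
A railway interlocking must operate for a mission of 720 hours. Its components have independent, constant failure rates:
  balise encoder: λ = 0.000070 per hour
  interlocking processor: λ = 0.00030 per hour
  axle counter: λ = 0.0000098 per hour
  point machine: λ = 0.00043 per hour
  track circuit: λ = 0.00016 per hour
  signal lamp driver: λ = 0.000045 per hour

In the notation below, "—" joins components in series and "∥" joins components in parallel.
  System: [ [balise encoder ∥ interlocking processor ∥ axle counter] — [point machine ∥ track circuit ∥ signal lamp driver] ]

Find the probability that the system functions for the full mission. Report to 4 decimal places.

0.9990

R(balise encoder) = exp(−0.000070 × 720) = 0.950849
R(interlocking processor) = exp(−0.00030 × 720) = 0.805735
R(axle counter) = exp(−0.0000098 × 720) = 0.992969
R(point machine) = exp(−0.00043 × 720) = 0.733740
R(track circuit) = exp(−0.00016 × 720) = 0.891188
R(signal lamp driver) = exp(−0.000045 × 720) = 0.968119
Parallel (balise encoder, interlocking processor, and axle counter): 1 − (1 − 0.950849)(1 − 0.805735)(1 − 0.992969) = 0.999933
Parallel (point machine, track circuit, and signal lamp driver): 1 − (1 − 0.733740)(1 − 0.891188)(1 − 0.968119) = 0.999076
Series ([0.999933] and [0.999076]): 0.999933 × 0.999076 = 0.9990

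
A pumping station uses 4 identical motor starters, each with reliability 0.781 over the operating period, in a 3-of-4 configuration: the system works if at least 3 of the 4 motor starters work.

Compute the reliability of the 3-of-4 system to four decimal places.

0.7894

R = Σ_{i=3}^{4} C(4,i) p^i (1−p)^{4−i} with p = 0.781
C(4,3)·0.781^3·0.219^1 = 0.417308
C(4,4)·0.781^4·0.219^0 = 0.372052
Sum = 0.7894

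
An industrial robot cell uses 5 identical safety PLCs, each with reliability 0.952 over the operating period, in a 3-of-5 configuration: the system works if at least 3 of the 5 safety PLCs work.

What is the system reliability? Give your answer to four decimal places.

0.9990

R = Σ_{i=3}^{5} C(5,i) p^i (1−p)^{5−i} with p = 0.952
C(5,3)·0.952^3·0.048^2 = 0.019879
C(5,4)·0.952^4·0.048^1 = 0.197133
C(5,5)·0.952^5·0.048^0 = 0.781960
Sum = 0.9990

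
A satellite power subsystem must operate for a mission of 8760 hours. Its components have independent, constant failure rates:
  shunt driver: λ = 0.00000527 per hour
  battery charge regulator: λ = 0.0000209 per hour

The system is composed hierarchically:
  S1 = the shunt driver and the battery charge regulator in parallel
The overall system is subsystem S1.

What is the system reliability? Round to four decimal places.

R(shunt driver) = exp(−0.00000527 × 8760) = 0.954884
R(battery charge regulator) = exp(−0.0000209 × 8760) = 0.832698
Parallel (shunt driver and battery charge regulator): 1 − (1 − 0.954884)(1 − 0.832698) = 0.9925

0.9925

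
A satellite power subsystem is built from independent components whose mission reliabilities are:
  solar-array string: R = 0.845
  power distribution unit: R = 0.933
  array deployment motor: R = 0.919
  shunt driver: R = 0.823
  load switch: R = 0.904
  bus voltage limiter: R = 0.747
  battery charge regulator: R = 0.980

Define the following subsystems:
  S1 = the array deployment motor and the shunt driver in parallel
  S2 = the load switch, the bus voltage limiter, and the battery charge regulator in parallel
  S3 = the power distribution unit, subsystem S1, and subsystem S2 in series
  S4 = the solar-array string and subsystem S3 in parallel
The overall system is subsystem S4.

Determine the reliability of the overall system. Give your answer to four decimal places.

Parallel (array deployment motor and shunt driver): 1 − (1 − 0.919000)(1 − 0.823000) = 0.985663
Parallel (load switch, bus voltage limiter, and battery charge regulator): 1 − (1 − 0.904000)(1 − 0.747000)(1 − 0.980000) = 0.999514
Series (power distribution unit, [0.985663], and [0.999514]): 0.933000 × 0.985663 × 0.999514 = 0.919177
Parallel (solar-array string and [0.919177]): 1 − (1 − 0.845000)(1 − 0.919177) = 0.9875

0.9875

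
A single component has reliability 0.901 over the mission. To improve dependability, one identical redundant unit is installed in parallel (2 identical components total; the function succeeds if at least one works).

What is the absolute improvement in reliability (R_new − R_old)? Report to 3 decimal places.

0.089

R_before = 0.901
R_after = 1 − (1 − 0.901)^2 = 0.990
ΔR = 0.990 − 0.901 = 0.089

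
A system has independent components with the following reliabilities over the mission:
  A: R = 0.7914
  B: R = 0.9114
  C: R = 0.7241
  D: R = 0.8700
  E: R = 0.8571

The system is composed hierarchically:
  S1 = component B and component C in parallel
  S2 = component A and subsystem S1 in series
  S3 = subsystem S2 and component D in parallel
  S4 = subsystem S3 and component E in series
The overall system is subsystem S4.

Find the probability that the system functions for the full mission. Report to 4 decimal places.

0.8317

Parallel (B and C): 1 − (1 − 0.911400)(1 − 0.724100) = 0.975555
Series (A and [0.975555]): 0.791400 × 0.975555 = 0.772054
Parallel ([0.772054] and D): 1 − (1 − 0.772054)(1 − 0.870000) = 0.970367
Series ([0.970367] and E): 0.970367 × 0.857100 = 0.8317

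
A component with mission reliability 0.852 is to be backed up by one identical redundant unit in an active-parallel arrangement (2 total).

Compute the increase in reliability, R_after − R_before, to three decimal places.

R_before = 0.852
R_after = 1 − (1 − 0.852)^2 = 0.978
ΔR = 0.978 − 0.852 = 0.126

0.126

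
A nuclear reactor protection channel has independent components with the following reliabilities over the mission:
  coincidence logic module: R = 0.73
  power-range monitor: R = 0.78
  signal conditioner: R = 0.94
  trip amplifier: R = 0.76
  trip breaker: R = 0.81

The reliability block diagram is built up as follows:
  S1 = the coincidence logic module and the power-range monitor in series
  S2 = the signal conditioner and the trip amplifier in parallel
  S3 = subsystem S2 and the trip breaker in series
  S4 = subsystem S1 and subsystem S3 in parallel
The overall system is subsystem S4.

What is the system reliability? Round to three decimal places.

0.913

Series (coincidence logic module and power-range monitor): 0.73000 × 0.78000 = 0.56940
Parallel (signal conditioner and trip amplifier): 1 − (1 − 0.94000)(1 − 0.76000) = 0.98560
Series ([0.98560] and trip breaker): 0.98560 × 0.81000 = 0.79834
Parallel ([0.56940] and [0.79834]): 1 − (1 − 0.56940)(1 − 0.79834) = 0.913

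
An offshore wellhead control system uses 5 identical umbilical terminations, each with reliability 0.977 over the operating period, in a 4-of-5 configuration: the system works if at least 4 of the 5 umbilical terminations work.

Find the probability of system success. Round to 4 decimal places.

0.9949

R = Σ_{i=4}^{5} C(5,i) p^i (1−p)^{5−i} with p = 0.977
C(5,4)·0.977^4·0.023^1 = 0.104779
C(5,5)·0.977^5·0.023^0 = 0.890170
Sum = 0.9949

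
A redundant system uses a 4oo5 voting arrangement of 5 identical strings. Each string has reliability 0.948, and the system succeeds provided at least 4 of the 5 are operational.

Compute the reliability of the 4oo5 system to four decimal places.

R = Σ_{i=4}^{5} C(5,i) p^i (1−p)^{5−i} with p = 0.948
C(5,4)·0.948^4·0.052^1 = 0.209994
C(5,5)·0.948^5·0.052^0 = 0.765670
Sum = 0.9757

0.9757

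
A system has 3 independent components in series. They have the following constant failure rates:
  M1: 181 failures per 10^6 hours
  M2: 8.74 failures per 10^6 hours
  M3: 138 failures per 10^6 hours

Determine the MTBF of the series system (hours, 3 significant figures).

Series of exponential components: λ_sys = Σ λ_i
λ_sys = 0.000181 + 0.00000874 + 0.000138 = 3.2774e-04 /h
MTBF = 1 / λ_sys = 3050 h

3050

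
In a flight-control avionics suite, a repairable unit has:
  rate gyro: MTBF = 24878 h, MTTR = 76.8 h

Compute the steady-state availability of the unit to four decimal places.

0.9969

A(rate gyro) = MTBF/(MTBF+MTTR) = 24878/(24878+76.8) = 0.9969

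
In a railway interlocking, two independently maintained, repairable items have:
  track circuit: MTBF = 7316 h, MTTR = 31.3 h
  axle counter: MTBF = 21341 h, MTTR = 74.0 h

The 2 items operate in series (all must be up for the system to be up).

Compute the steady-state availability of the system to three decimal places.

A(track circuit) = MTBF/(MTBF+MTTR) = 7316/(7316+31.3) = 0.995740
A(axle counter) = MTBF/(MTBF+MTTR) = 21341/(21341+74.0) = 0.996544
Series availability: 0.995740 × 0.996544 = 0.992

0.992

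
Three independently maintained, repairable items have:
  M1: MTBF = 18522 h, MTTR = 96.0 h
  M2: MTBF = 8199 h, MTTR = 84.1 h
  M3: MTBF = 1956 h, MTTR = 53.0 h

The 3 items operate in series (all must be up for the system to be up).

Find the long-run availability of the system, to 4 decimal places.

0.9588

A(M1) = MTBF/(MTBF+MTTR) = 18522/(18522+96.0) = 0.994844
A(M2) = MTBF/(MTBF+MTTR) = 8199/(8199+84.1) = 0.989847
A(M3) = MTBF/(MTBF+MTTR) = 1956/(1956+53.0) = 0.973619
Series availability: 0.994844 × 0.989847 × 0.973619 = 0.9588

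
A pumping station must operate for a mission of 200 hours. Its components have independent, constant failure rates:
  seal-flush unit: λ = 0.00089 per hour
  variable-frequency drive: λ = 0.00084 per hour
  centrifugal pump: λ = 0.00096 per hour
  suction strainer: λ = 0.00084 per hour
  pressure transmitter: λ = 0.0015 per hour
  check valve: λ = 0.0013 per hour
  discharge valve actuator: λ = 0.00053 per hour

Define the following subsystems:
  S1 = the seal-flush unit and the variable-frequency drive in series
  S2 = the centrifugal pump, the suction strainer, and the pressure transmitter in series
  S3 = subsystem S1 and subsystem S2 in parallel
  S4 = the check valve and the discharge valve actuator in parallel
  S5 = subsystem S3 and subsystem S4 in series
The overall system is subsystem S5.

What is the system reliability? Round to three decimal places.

R(seal-flush unit) = exp(−0.00089 × 200) = 0.83694
R(variable-frequency drive) = exp(−0.00084 × 200) = 0.84535
R(centrifugal pump) = exp(−0.00096 × 200) = 0.82531
R(suction strainer) = exp(−0.00084 × 200) = 0.84535
R(pressure transmitter) = exp(−0.0015 × 200) = 0.74082
R(check valve) = exp(−0.0013 × 200) = 0.77105
R(discharge valve actuator) = exp(−0.00053 × 200) = 0.89942
Series (seal-flush unit and variable-frequency drive): 0.83694 × 0.84535 = 0.70751
Series (centrifugal pump, suction strainer, and pressure transmitter): 0.82531 × 0.84535 × 0.74082 = 0.51685
Parallel ([0.70751] and [0.51685]): 1 − (1 − 0.70751)(1 − 0.51685) = 0.85868
Parallel (check valve and discharge valve actuator): 1 − (1 − 0.77105)(1 − 0.89942) = 0.97697
Series ([0.85868] and [0.97697]): 0.85868 × 0.97697 = 0.839

0.839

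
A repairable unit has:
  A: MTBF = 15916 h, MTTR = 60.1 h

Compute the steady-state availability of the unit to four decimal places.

A(A) = MTBF/(MTBF+MTTR) = 15916/(15916+60.1) = 0.9962

0.9962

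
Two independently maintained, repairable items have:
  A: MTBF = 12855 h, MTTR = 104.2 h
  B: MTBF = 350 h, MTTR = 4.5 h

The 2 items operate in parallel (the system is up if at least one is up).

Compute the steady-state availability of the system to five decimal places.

0.99990

A(A) = MTBF/(MTBF+MTTR) = 12855/(12855+104.2) = 0.991959
A(B) = MTBF/(MTBF+MTTR) = 350/(350+4.5) = 0.987306
Parallel availability: 1 − (1 − 0.991959)(1 − 0.987306) = 0.99990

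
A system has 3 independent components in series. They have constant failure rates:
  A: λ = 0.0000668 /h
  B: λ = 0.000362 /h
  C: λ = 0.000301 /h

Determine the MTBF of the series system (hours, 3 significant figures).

1370

Series of exponential components: λ_sys = Σ λ_i
λ_sys = 0.0000668 + 0.000362 + 0.000301 = 7.2980e-04 /h
MTBF = 1 / λ_sys = 1370 h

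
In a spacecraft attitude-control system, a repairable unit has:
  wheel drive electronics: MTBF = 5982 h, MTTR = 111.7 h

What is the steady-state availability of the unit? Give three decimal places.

0.982

A(wheel drive electronics) = MTBF/(MTBF+MTTR) = 5982/(5982+111.7) = 0.982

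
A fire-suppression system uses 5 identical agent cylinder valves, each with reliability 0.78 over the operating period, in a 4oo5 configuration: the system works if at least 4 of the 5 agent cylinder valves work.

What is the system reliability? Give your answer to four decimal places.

R = Σ_{i=4}^{5} C(5,i) p^i (1−p)^{5−i} with p = 0.78
C(5,4)·0.78^4·0.22^1 = 0.407166
C(5,5)·0.78^5·0.22^0 = 0.288717
Sum = 0.6959

0.6959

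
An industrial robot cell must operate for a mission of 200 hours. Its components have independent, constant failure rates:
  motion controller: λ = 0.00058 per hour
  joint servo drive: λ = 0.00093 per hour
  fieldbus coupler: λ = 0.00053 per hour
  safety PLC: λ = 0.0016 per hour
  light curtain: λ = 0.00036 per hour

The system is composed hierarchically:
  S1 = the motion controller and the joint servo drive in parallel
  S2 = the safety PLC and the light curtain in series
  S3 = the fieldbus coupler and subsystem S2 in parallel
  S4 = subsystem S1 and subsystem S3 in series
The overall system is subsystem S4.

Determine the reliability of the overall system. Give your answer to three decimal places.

R(motion controller) = exp(−0.00058 × 200) = 0.89048
R(joint servo drive) = exp(−0.00093 × 200) = 0.83027
R(fieldbus coupler) = exp(−0.00053 × 200) = 0.89942
R(safety PLC) = exp(−0.0016 × 200) = 0.72615
R(light curtain) = exp(−0.00036 × 200) = 0.93053
Parallel (motion controller and joint servo drive): 1 − (1 − 0.89048)(1 − 0.83027) = 0.98141
Series (safety PLC and light curtain): 0.72615 × 0.93053 = 0.67570
Parallel (fieldbus coupler and [0.67570]): 1 − (1 − 0.89942)(1 − 0.67570) = 0.96738
Series ([0.98141] and [0.96738]): 0.98141 × 0.96738 = 0.949

0.949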